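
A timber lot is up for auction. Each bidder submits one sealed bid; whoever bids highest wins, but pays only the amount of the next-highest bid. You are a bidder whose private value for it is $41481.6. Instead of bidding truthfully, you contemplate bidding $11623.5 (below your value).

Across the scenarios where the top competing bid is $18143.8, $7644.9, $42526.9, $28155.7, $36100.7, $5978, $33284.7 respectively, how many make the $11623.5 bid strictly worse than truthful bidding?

4

The deviation hurts exactly when the highest competing bid lies strictly between $11623.5 and $41481.6 — underbidding then forfeits a profitable win.
$18143.8: inside the interval → strictly worse (loss $23337.8).
$7644.9: below both → same outcome either way.
$42526.9: above both → same outcome either way.
$28155.7: inside the interval → strictly worse (loss $13325.9).
$36100.7: inside the interval → strictly worse (loss $5380.9).
$5978: below both → same outcome either way.
$33284.7: inside the interval → strictly worse (loss $8196.9).
Count: 4.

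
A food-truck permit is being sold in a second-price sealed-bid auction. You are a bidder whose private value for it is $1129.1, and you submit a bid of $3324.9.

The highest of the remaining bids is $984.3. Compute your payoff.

$144.8

Your bid $3324.9 exceeds the highest competing bid $984.3, so you win.
In a second-price auction the winner pays the second-highest bid, $984.3.
Payoff = value − price = $1129.1 − $984.3 = $144.8.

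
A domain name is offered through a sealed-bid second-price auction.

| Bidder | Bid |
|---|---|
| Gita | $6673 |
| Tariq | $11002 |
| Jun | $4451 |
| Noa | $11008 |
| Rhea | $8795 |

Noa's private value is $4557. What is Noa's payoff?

Highest bid: Noa at $11008, so Noa wins.
Second-highest bid: Tariq at $11002 — that is the price the winner pays.
Noa's payoff = value − price = $4557 − $11002 = −$6445.

−$6445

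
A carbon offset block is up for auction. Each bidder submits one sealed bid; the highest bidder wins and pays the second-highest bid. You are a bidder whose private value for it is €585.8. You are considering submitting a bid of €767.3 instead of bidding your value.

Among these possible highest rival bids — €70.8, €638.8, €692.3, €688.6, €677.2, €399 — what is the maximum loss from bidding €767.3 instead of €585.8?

€70.8: same outcome either way → loss €0.
€638.8: truthful gives €0, deviation gives −€53 → loss €53.
€692.3: truthful gives €0, deviation gives −€106.5 → loss €106.5.
€688.6: truthful gives €0, deviation gives −€102.8 → loss €102.8.
€677.2: truthful gives €0, deviation gives −€91.4 → loss €91.4.
€399: same outcome either way → loss €0.
Maximum loss: €106.5.

€106.5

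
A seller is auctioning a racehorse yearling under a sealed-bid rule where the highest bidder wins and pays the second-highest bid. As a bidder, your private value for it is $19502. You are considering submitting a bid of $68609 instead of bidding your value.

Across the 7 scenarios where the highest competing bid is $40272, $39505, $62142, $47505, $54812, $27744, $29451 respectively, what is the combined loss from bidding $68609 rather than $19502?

The deviation costs you only when the competing bid falls strictly between $19502 and $68609; elsewhere both bids give the same outcome.
$40272: truthful payoff $0, deviation payoff −$20770 → loss $20770.
$39505: truthful payoff $0, deviation payoff −$20003 → loss $20003.
$62142: truthful payoff $0, deviation payoff −$42640 → loss $42640.
$47505: truthful payoff $0, deviation payoff −$28003 → loss $28003.
$54812: truthful payoff $0, deviation payoff −$35310 → loss $35310.
$27744: truthful payoff $0, deviation payoff −$8242 → loss $8242.
$29451: truthful payoff $0, deviation payoff −$9949 → loss $9949.
Total loss = $20770 + $20003 + $42640 + $28003 + $35310 + $8242 + $9949 = $164917.
Because the price is fixed by the runner-up's bid, deviating from your value can only change a good outcome into a bad one — never the reverse.

$164917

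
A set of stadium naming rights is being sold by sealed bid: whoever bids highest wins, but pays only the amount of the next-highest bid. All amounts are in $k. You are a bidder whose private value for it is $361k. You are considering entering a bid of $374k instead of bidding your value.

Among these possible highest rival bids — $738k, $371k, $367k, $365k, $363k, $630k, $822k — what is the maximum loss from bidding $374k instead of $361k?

$10k

$738k: same outcome either way → loss $0k.
$371k: truthful gives $0k, deviation gives −$10k → loss $10k.
$367k: truthful gives $0k, deviation gives −$6k → loss $6k.
$365k: truthful gives $0k, deviation gives −$4k → loss $4k.
$363k: truthful gives $0k, deviation gives −$2k → loss $2k.
$630k: same outcome either way → loss $0k.
$822k: same outcome either way → loss $0k.
Maximum loss: $10k.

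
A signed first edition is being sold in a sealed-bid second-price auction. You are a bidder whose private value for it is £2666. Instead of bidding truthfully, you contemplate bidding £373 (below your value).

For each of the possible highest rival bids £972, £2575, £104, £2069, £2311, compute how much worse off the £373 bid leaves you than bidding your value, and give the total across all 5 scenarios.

The deviation costs you only when the competing bid falls strictly between £373 and £2666; elsewhere both bids give the same outcome.
£972: truthful payoff £1694, deviation payoff £0 → loss £1694.
£2575: truthful payoff £91, deviation payoff £0 → loss £91.
£104: outcomes coincide → loss £0.
£2069: truthful payoff £597, deviation payoff £0 → loss £597.
£2311: truthful payoff £355, deviation payoff £0 → loss £355.
Total loss = £1694 + £91 + £597 + £355 = £2737.

£2737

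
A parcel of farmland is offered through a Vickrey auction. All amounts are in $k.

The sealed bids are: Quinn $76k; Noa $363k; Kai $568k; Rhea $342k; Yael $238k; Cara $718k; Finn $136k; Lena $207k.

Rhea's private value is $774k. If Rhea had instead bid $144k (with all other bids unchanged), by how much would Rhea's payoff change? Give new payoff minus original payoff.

The highest bid among the other bidders is $718k; Rhea's bid doesn't change that.
Original bid $342k: Rhea is not highest (top rival bid is $718k); payoff $0k.
Alternative bid $144k: Rhea is not highest (top rival bid is $718k); payoff $0k.
Change in payoff = $0k − ($0k) = $0k.

$0k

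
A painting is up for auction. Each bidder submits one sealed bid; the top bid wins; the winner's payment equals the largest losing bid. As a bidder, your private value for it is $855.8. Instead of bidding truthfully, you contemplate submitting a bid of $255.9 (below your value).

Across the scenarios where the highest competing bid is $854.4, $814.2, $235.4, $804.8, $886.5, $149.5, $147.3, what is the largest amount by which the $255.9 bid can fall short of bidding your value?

$854.4: truthful gives $1.4, deviation gives $0 → loss $1.4.
$814.2: truthful gives $41.6, deviation gives $0 → loss $41.6.
$235.4: same outcome either way → loss $0.
$804.8: truthful gives $51, deviation gives $0 → loss $51.
$886.5: same outcome either way → loss $0.
$149.5: same outcome either way → loss $0.
$147.3: same outcome either way → loss $0.
Maximum loss: $51.

$51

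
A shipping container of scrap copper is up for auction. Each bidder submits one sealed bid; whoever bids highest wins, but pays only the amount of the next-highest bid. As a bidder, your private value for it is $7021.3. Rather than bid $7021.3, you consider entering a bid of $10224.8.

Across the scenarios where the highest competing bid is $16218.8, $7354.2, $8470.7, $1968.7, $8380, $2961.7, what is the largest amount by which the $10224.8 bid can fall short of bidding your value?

$1449.4

$16218.8: same outcome either way → loss $0.
$7354.2: truthful gives $0, deviation gives −$332.9 → loss $332.9.
$8470.7: truthful gives $0, deviation gives −$1449.4 → loss $1449.4.
$1968.7: same outcome either way → loss $0.
$8380: truthful gives $0, deviation gives −$1358.7 → loss $1358.7.
$2961.7: same outcome either way → loss $0.
Maximum loss: $1449.4.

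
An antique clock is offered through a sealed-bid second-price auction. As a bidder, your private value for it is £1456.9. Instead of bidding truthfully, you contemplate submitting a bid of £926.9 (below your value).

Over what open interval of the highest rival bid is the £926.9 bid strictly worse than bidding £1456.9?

(£926.9, £1456.9)

If the competing bid is below £926.9, both bids win at the same price — no difference.
If it is above £1456.9, both bids lose — no difference.
If it lies strictly between £926.9 and £1456.9, bidding your value wins at a price below your value (positive payoff) while bidding £926.9 loses (payoff 0).
So the deviation strictly hurts on the open interval (£926.9, £1456.9).
In a second-price auction your bid sets only whether you win, not what you pay, so bidding your true value is weakly dominant.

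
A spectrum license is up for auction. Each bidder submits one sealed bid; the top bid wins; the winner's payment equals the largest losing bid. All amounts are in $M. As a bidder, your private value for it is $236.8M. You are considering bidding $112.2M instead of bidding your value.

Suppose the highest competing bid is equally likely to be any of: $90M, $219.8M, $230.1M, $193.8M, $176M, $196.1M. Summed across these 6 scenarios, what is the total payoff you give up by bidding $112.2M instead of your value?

$168.2M

The deviation costs you only when the competing bid falls strictly between $112.2M and $236.8M; elsewhere both bids give the same outcome.
$90M: outcomes coincide → loss $0M.
$219.8M: truthful payoff $17M, deviation payoff $0M → loss $17M.
$230.1M: truthful payoff $6.7M, deviation payoff $0M → loss $6.7M.
$193.8M: truthful payoff $43M, deviation payoff $0M → loss $43M.
$176M: truthful payoff $60.8M, deviation payoff $0M → loss $60.8M.
$196.1M: truthful payoff $40.7M, deviation payoff $0M → loss $40.7M.
Total loss = $17M + $6.7M + $43M + $60.8M + $40.7M = $168.2M.
In a second-price auction your bid sets only whether you win, not what you pay, so bidding your true value is weakly dominant.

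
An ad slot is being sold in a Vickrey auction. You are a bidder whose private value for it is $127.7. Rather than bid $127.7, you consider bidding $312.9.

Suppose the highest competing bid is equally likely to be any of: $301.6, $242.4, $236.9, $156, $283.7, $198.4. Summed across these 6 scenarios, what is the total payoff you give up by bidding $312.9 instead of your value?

The deviation costs you only when the competing bid falls strictly between $127.7 and $312.9; elsewhere both bids give the same outcome.
$301.6: truthful payoff $0, deviation payoff −$173.9 → loss $173.9.
$242.4: truthful payoff $0, deviation payoff −$114.7 → loss $114.7.
$236.9: truthful payoff $0, deviation payoff −$109.2 → loss $109.2.
$156: truthful payoff $0, deviation payoff −$28.3 → loss $28.3.
$283.7: truthful payoff $0, deviation payoff −$156 → loss $156.
$198.4: truthful payoff $0, deviation payoff −$70.7 → loss $70.7.
Total loss = $173.9 + $114.7 + $109.2 + $28.3 + $156 + $70.7 = $652.8.

$652.8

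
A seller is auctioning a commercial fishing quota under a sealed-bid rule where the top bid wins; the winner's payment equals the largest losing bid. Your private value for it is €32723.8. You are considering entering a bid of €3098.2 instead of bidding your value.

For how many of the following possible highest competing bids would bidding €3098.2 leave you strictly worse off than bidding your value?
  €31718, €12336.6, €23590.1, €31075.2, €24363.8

5

The deviation hurts exactly when the highest competing bid lies strictly between €3098.2 and €32723.8 — underbidding then forfeits a profitable win.
€31718: inside the interval → strictly worse (loss €1005.8).
€12336.6: inside the interval → strictly worse (loss €20387.2).
€23590.1: inside the interval → strictly worse (loss €9133.7).
€31075.2: inside the interval → strictly worse (loss €1648.6).
€24363.8: inside the interval → strictly worse (loss €8360).
Count: 5.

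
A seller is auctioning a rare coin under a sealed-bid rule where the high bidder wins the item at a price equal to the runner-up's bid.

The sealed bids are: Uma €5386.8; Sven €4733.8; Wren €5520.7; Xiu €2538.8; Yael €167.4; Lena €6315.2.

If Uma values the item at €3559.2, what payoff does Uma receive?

Highest bid: Lena at €6315.2, so Lena wins.
Second-highest bid: Wren at €5520.7 — that is the price the winner pays.
Uma did not win, so Uma pays nothing and receives nothing: payoff €0.

€0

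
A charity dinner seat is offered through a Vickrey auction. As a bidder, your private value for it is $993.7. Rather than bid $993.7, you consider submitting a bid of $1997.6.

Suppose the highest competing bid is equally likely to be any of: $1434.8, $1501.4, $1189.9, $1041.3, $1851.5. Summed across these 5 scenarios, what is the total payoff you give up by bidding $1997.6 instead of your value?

The deviation costs you only when the competing bid falls strictly between $993.7 and $1997.6; elsewhere both bids give the same outcome.
$1434.8: truthful payoff $0, deviation payoff −$441.1 → loss $441.1.
$1501.4: truthful payoff $0, deviation payoff −$507.7 → loss $507.7.
$1189.9: truthful payoff $0, deviation payoff −$196.2 → loss $196.2.
$1041.3: truthful payoff $0, deviation payoff −$47.6 → loss $47.6.
$1851.5: truthful payoff $0, deviation payoff −$857.8 → loss $857.8.
Total loss = $441.1 + $507.7 + $196.2 + $47.6 + $857.8 = $2050.4.

$2050.4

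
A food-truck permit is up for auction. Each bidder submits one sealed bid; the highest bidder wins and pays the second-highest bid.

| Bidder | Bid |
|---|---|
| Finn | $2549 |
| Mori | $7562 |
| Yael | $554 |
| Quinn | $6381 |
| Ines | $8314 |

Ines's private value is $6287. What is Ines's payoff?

−$1275

Highest bid: Ines at $8314, so Ines wins.
Second-highest bid: Mori at $7562 — that is the price the winner pays.
Ines's payoff = value − price = $6287 − $7562 = −$1275.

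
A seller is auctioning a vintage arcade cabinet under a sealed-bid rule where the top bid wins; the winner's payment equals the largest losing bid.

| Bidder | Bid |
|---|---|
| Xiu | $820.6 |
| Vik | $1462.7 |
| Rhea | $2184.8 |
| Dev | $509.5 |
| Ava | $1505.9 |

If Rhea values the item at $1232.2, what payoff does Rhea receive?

−$273.7

Highest bid: Rhea at $2184.8, so Rhea wins.
Second-highest bid: Ava at $1505.9 — that is the price the winner pays.
Rhea's payoff = value − price = $1232.2 − $1505.9 = −$273.7.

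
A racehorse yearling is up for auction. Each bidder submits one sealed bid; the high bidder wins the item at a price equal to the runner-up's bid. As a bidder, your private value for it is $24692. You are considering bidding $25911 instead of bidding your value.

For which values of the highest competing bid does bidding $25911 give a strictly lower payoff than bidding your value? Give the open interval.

If the competing bid is below $24692, both bids win at the same price — no difference.
If it is above $25911, both bids lose — no difference.
If it lies strictly between $24692 and $25911, bidding your value loses (payoff 0) while bidding $25911 wins at a price above your value (payoff negative).
So the deviation strictly hurts on the open interval ($24692, $25911).

($24692, $25911)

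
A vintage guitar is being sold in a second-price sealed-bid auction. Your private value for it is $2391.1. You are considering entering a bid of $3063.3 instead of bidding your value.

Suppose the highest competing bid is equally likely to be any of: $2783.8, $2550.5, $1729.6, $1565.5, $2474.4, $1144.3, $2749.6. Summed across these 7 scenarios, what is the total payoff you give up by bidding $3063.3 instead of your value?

The deviation costs you only when the competing bid falls strictly between $2391.1 and $3063.3; elsewhere both bids give the same outcome.
$2783.8: truthful payoff $0, deviation payoff −$392.7 → loss $392.7.
$2550.5: truthful payoff $0, deviation payoff −$159.4 → loss $159.4.
$1729.6: outcomes coincide → loss $0.
$1565.5: outcomes coincide → loss $0.
$2474.4: truthful payoff $0, deviation payoff −$83.3 → loss $83.3.
$1144.3: outcomes coincide → loss $0.
$2749.6: truthful payoff $0, deviation payoff −$358.5 → loss $358.5.
Total loss = $392.7 + $159.4 + $83.3 + $358.5 = $993.9.

$993.9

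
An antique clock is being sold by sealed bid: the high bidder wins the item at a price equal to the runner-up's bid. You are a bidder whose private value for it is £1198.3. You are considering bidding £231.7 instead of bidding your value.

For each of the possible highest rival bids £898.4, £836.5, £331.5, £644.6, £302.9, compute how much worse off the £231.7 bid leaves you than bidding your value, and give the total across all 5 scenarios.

The deviation costs you only when the competing bid falls strictly between £231.7 and £1198.3; elsewhere both bids give the same outcome.
£898.4: truthful payoff £299.9, deviation payoff £0 → loss £299.9.
£836.5: truthful payoff £361.8, deviation payoff £0 → loss £361.8.
£331.5: truthful payoff £866.8, deviation payoff £0 → loss £866.8.
£644.6: truthful payoff £553.7, deviation payoff £0 → loss £553.7.
£302.9: truthful payoff £895.4, deviation payoff £0 → loss £895.4.
Total loss = £299.9 + £361.8 + £866.8 + £553.7 + £895.4 = £2977.6.

£2977.6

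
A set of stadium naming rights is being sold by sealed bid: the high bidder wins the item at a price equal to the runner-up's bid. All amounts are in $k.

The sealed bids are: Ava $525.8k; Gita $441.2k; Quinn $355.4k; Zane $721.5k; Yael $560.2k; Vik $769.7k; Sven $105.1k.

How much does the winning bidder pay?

$721.5k

Highest bid: Vik at $769.7k, so Vik wins.
Second-highest bid: Zane at $721.5k — that is the price the winner pays.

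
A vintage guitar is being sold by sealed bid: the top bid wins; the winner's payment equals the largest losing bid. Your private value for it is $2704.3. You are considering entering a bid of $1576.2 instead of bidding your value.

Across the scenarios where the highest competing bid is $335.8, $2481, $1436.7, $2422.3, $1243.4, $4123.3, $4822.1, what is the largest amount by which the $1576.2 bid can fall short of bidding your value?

$335.8: same outcome either way → loss $0.
$2481: truthful gives $223.3, deviation gives $0 → loss $223.3.
$1436.7: same outcome either way → loss $0.
$2422.3: truthful gives $282, deviation gives $0 → loss $282.
$1243.4: same outcome either way → loss $0.
$4123.3: same outcome either way → loss $0.
$4822.1: same outcome either way → loss $0.
Maximum loss: $282.

$282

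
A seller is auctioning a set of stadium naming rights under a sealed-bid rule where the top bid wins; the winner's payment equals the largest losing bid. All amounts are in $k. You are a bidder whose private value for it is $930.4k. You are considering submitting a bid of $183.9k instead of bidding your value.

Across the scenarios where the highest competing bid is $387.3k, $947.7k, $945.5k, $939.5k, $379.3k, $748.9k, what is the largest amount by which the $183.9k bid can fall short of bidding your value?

$551.1k

$387.3k: truthful gives $543.1k, deviation gives $0k → loss $543.1k.
$947.7k: same outcome either way → loss $0k.
$945.5k: same outcome either way → loss $0k.
$939.5k: same outcome either way → loss $0k.
$379.3k: truthful gives $551.1k, deviation gives $0k → loss $551.1k.
$748.9k: truthful gives $181.5k, deviation gives $0k → loss $181.5k.
Maximum loss: $551.1k.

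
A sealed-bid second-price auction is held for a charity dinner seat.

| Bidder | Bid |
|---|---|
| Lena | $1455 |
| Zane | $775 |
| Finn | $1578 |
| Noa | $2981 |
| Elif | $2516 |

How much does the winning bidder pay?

Highest bid: Noa at $2981, so Noa wins.
Second-highest bid: Elif at $2516 — that is the price the winner pays.

$2516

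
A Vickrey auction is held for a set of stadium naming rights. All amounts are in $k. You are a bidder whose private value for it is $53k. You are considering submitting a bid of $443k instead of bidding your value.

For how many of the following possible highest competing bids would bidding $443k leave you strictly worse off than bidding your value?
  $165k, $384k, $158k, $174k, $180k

5

The deviation hurts exactly when the highest competing bid lies strictly between $53k and $443k — overbidding then wins at a price above your value.
$165k: inside the interval → strictly worse (loss $112k).
$384k: inside the interval → strictly worse (loss $331k).
$158k: inside the interval → strictly worse (loss $105k).
$174k: inside the interval → strictly worse (loss $121k).
$180k: inside the interval → strictly worse (loss $127k).
Count: 5.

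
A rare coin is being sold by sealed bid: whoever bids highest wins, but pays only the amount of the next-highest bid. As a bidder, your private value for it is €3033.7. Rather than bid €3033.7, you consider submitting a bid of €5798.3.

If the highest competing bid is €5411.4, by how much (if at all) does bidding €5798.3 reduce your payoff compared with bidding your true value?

€2377.7

Bidding your value €3033.7: you lose (since €3033.7 < €5411.4). Payoff €0.
Bidding €5798.3: you win and pay €5411.4. Payoff €3033.7 − €5411.4 = −€2377.7.
The competing bid €5411.4 lies between your value and your inflated bid, so overbidding wins an item priced above your value.
Loss from deviating = €0 − (−€2377.7) = €2377.7.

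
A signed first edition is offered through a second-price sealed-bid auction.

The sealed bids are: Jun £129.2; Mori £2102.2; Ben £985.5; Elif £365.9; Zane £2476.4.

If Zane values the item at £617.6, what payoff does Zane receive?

Highest bid: Zane at £2476.4, so Zane wins.
Second-highest bid: Mori at £2102.2 — that is the price the winner pays.
Zane's payoff = value − price = £617.6 − £2102.2 = −£1484.6.

−£1484.6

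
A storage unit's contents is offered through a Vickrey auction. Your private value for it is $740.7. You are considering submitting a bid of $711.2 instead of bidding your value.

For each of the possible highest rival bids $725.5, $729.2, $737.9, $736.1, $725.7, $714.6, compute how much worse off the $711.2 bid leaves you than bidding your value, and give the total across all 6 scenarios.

$75.2

The deviation costs you only when the competing bid falls strictly between $711.2 and $740.7; elsewhere both bids give the same outcome.
$725.5: truthful payoff $15.2, deviation payoff $0 → loss $15.2.
$729.2: truthful payoff $11.5, deviation payoff $0 → loss $11.5.
$737.9: truthful payoff $2.8, deviation payoff $0 → loss $2.8.
$736.1: truthful payoff $4.6, deviation payoff $0 → loss $4.6.
$725.7: truthful payoff $15, deviation payoff $0 → loss $15.
$714.6: truthful payoff $26.1, deviation payoff $0 → loss $26.1.
Total loss = $15.2 + $11.5 + $2.8 + $4.6 + $15 + $26.1 = $75.2.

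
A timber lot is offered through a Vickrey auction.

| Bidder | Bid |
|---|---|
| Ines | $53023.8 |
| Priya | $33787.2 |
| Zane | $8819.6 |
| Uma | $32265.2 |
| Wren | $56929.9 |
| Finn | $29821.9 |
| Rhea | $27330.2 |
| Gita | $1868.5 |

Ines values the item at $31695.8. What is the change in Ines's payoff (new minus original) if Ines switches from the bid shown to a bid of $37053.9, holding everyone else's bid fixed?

$0

The highest bid among the other bidders is $56929.9; Ines's bid doesn't change that.
Original bid $53023.8: Ines is not highest (top rival bid is $56929.9); payoff $0.
Alternative bid $37053.9: Ines is not highest (top rival bid is $56929.9); payoff $0.
Change in payoff = $0 − ($0) = $0.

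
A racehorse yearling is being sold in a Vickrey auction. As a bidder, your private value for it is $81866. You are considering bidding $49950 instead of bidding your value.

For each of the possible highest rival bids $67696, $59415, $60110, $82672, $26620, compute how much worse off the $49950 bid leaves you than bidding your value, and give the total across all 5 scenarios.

The deviation costs you only when the competing bid falls strictly between $49950 and $81866; elsewhere both bids give the same outcome.
$67696: truthful payoff $14170, deviation payoff $0 → loss $14170.
$59415: truthful payoff $22451, deviation payoff $0 → loss $22451.
$60110: truthful payoff $21756, deviation payoff $0 → loss $21756.
$82672: outcomes coincide → loss $0.
$26620: outcomes coincide → loss $0.
Total loss = $14170 + $22451 + $21756 = $58377.

$58377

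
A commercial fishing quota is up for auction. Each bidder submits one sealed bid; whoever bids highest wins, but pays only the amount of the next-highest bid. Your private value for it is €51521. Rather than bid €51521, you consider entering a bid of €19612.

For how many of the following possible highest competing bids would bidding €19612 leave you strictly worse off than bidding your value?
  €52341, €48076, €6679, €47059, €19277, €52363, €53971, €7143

The deviation hurts exactly when the highest competing bid lies strictly between €19612 and €51521 — underbidding then forfeits a profitable win.
€52341: above both → same outcome either way.
€48076: inside the interval → strictly worse (loss €3445).
€6679: below both → same outcome either way.
€47059: inside the interval → strictly worse (loss €4462).
€19277: below both → same outcome either way.
€52363: above both → same outcome either way.
€53971: above both → same outcome either way.
€7143: below both → same outcome either way.
Count: 2.

2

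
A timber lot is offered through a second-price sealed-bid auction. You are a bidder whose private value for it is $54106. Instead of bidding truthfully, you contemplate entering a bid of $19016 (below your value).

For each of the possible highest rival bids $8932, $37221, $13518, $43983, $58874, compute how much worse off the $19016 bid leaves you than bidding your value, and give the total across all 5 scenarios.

The deviation costs you only when the competing bid falls strictly between $19016 and $54106; elsewhere both bids give the same outcome.
$8932: outcomes coincide → loss $0.
$37221: truthful payoff $16885, deviation payoff $0 → loss $16885.
$13518: outcomes coincide → loss $0.
$43983: truthful payoff $10123, deviation payoff $0 → loss $10123.
$58874: outcomes coincide → loss $0.
Total loss = $16885 + $10123 = $27008.
Truthful bidding weakly dominates here: raising your bid can only win items priced above your value, and lowering it can only forfeit items priced below.

$27008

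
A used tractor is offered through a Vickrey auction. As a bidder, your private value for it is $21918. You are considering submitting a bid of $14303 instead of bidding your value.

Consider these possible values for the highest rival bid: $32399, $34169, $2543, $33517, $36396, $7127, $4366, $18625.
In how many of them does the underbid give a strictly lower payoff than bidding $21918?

1

The deviation hurts exactly when the highest competing bid lies strictly between $14303 and $21918 — underbidding then forfeits a profitable win.
$32399: above both → same outcome either way.
$34169: above both → same outcome either way.
$2543: below both → same outcome either way.
$33517: above both → same outcome either way.
$36396: above both → same outcome either way.
$7127: below both → same outcome either way.
$4366: below both → same outcome either way.
$18625: inside the interval → strictly worse (loss $3293).
Count: 1.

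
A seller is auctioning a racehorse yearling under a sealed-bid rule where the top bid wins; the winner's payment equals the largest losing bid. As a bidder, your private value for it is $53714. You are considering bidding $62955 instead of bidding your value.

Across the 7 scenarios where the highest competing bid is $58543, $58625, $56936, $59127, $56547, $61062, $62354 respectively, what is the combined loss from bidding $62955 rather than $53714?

The deviation costs you only when the competing bid falls strictly between $53714 and $62955; elsewhere both bids give the same outcome.
$58543: truthful payoff $0, deviation payoff −$4829 → loss $4829.
$58625: truthful payoff $0, deviation payoff −$4911 → loss $4911.
$56936: truthful payoff $0, deviation payoff −$3222 → loss $3222.
$59127: truthful payoff $0, deviation payoff −$5413 → loss $5413.
$56547: truthful payoff $0, deviation payoff −$2833 → loss $2833.
$61062: truthful payoff $0, deviation payoff −$7348 → loss $7348.
$62354: truthful payoff $0, deviation payoff −$8640 → loss $8640.
Total loss = $4829 + $4911 + $3222 + $5413 + $2833 + $7348 + $8640 = $37196.

$37196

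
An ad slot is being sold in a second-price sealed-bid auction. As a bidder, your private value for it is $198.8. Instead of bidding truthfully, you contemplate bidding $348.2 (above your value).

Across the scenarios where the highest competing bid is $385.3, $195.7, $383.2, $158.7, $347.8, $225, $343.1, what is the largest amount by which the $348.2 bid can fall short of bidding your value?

$385.3: same outcome either way → loss $0.
$195.7: same outcome either way → loss $0.
$383.2: same outcome either way → loss $0.
$158.7: same outcome either way → loss $0.
$347.8: truthful gives $0, deviation gives −$149 → loss $149.
$225: truthful gives $0, deviation gives −$26.2 → loss $26.2.
$343.1: truthful gives $0, deviation gives −$144.3 → loss $144.3.
Maximum loss: $149.

$149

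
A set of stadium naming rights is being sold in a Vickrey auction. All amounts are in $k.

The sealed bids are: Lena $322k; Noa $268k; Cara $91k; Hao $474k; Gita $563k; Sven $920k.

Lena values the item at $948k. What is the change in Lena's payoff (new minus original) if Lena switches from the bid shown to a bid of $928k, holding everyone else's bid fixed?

$28k

The highest bid among the other bidders is $920k; Lena's bid doesn't change that.
Original bid $322k: Lena is not highest (top rival bid is $920k); payoff $0k.
Alternative bid $928k: Lena is highest, pays the top rival bid $920k; payoff $948k − $920k = $28k.
Change in payoff = $28k − ($0k) = $28k.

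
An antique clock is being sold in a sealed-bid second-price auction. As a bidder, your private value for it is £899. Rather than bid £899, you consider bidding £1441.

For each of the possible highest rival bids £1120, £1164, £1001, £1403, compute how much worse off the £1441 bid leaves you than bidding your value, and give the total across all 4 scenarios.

£1092

The deviation costs you only when the competing bid falls strictly between £899 and £1441; elsewhere both bids give the same outcome.
£1120: truthful payoff £0, deviation payoff −£221 → loss £221.
£1164: truthful payoff £0, deviation payoff −£265 → loss £265.
£1001: truthful payoff £0, deviation payoff −£102 → loss £102.
£1403: truthful payoff £0, deviation payoff −£504 → loss £504.
Total loss = £221 + £265 + £102 + £504 = £1092.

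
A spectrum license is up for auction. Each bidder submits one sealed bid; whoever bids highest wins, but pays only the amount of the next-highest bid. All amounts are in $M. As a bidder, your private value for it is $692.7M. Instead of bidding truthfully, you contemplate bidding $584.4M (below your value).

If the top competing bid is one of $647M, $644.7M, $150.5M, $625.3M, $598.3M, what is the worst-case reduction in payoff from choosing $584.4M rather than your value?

$94.4M

$647M: truthful gives $45.7M, deviation gives $0M → loss $45.7M.
$644.7M: truthful gives $48M, deviation gives $0M → loss $48M.
$150.5M: same outcome either way → loss $0M.
$625.3M: truthful gives $67.4M, deviation gives $0M → loss $67.4M.
$598.3M: truthful gives $94.4M, deviation gives $0M → loss $94.4M.
Maximum loss: $94.4M.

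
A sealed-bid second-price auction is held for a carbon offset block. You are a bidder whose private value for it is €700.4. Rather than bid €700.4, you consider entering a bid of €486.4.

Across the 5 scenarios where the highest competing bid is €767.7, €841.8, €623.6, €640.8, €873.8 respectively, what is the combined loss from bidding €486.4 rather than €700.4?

€136.4

The deviation costs you only when the competing bid falls strictly between €486.4 and €700.4; elsewhere both bids give the same outcome.
€767.7: outcomes coincide → loss €0.
€841.8: outcomes coincide → loss €0.
€623.6: truthful payoff €76.8, deviation payoff €0 → loss €76.8.
€640.8: truthful payoff €59.6, deviation payoff €0 → loss €59.6.
€873.8: outcomes coincide → loss €0.
Total loss = €76.8 + €59.6 = €136.4.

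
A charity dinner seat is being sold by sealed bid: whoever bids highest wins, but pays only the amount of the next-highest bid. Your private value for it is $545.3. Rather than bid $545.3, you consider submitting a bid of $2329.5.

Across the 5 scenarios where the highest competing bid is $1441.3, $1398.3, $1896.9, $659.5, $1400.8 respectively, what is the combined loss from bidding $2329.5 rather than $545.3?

The deviation costs you only when the competing bid falls strictly between $545.3 and $2329.5; elsewhere both bids give the same outcome.
$1441.3: truthful payoff $0, deviation payoff −$896 → loss $896.
$1398.3: truthful payoff $0, deviation payoff −$853 → loss $853.
$1896.9: truthful payoff $0, deviation payoff −$1351.6 → loss $1351.6.
$659.5: truthful payoff $0, deviation payoff −$114.2 → loss $114.2.
$1400.8: truthful payoff $0, deviation payoff −$855.5 → loss $855.5.
Total loss = $896 + $853 + $1351.6 + $114.2 + $855.5 = $4070.3.
In a second-price auction your bid sets only whether you win, not what you pay, so bidding your true value is weakly dominant.

$4070.3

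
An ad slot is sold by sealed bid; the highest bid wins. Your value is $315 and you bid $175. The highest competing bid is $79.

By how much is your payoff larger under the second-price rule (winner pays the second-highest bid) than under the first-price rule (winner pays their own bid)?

$96

You have the highest bid, so you win under either rule.
Second-price: pay $79 → payoff $236.
First-price: pay your own bid $175 → payoff $140.
Difference = $236 − ($140) = $96.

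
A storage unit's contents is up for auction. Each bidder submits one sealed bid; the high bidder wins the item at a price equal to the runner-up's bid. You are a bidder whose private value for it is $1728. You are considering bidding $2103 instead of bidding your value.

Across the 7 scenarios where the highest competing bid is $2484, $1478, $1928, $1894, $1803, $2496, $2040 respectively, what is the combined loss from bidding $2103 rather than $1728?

The deviation costs you only when the competing bid falls strictly between $1728 and $2103; elsewhere both bids give the same outcome.
$2484: outcomes coincide → loss $0.
$1478: outcomes coincide → loss $0.
$1928: truthful payoff $0, deviation payoff −$200 → loss $200.
$1894: truthful payoff $0, deviation payoff −$166 → loss $166.
$1803: truthful payoff $0, deviation payoff −$75 → loss $75.
$2496: outcomes coincide → loss $0.
$2040: truthful payoff $0, deviation payoff −$312 → loss $312.
Total loss = $200 + $166 + $75 + $312 = $753.
Because the price is fixed by the runner-up's bid, deviating from your value can only change a good outcome into a bad one — never the reverse.

$753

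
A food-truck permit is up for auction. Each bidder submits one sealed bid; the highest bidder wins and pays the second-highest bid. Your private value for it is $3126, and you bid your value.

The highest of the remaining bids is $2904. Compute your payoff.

Your bid $3126 exceeds the highest competing bid $2904, so you win.
In a second-price auction the winner pays the second-highest bid, $2904.
Payoff = value − price = $3126 − $2904 = $222.

$222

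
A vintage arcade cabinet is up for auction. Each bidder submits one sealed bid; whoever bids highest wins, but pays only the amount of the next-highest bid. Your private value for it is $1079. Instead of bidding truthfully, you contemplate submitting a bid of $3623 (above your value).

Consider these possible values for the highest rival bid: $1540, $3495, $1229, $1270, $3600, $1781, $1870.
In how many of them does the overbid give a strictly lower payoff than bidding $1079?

7

The deviation hurts exactly when the highest competing bid lies strictly between $1079 and $3623 — overbidding then wins at a price above your value.
$1540: inside the interval → strictly worse (loss $461).
$3495: inside the interval → strictly worse (loss $2416).
$1229: inside the interval → strictly worse (loss $150).
$1270: inside the interval → strictly worse (loss $191).
$3600: inside the interval → strictly worse (loss $2521).
$1781: inside the interval → strictly worse (loss $702).
$1870: inside the interval → strictly worse (loss $791).
Count: 7.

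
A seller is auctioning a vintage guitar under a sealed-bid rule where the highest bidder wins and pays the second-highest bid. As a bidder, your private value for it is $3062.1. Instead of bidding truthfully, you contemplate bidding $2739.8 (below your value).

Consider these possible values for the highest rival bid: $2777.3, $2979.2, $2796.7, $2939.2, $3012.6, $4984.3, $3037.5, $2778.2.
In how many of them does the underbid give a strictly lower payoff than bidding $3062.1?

The deviation hurts exactly when the highest competing bid lies strictly between $2739.8 and $3062.1 — underbidding then forfeits a profitable win.
$2777.3: inside the interval → strictly worse (loss $284.8).
$2979.2: inside the interval → strictly worse (loss $82.9).
$2796.7: inside the interval → strictly worse (loss $265.4).
$2939.2: inside the interval → strictly worse (loss $122.9).
$3012.6: inside the interval → strictly worse (loss $49.5).
$4984.3: above both → same outcome either way.
$3037.5: inside the interval → strictly worse (loss $24.6).
$2778.2: inside the interval → strictly worse (loss $283.9).
Count: 7.

7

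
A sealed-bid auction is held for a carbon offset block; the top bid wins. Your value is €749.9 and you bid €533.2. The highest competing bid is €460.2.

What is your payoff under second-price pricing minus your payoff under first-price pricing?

€73

You have the highest bid, so you win under either rule.
Second-price: pay €460.2 → payoff €289.7.
First-price: pay your own bid €533.2 → payoff €216.7.
Difference = €289.7 − (€216.7) = €73.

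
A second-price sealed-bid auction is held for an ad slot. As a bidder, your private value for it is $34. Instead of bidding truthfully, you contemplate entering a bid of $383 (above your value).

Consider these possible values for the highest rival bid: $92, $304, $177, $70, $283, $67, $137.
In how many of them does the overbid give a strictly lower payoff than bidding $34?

7

The deviation hurts exactly when the highest competing bid lies strictly between $34 and $383 — overbidding then wins at a price above your value.
$92: inside the interval → strictly worse (loss $58).
$304: inside the interval → strictly worse (loss $270).
$177: inside the interval → strictly worse (loss $143).
$70: inside the interval → strictly worse (loss $36).
$283: inside the interval → strictly worse (loss $249).
$67: inside the interval → strictly worse (loss $33).
$137: inside the interval → strictly worse (loss $103).
Count: 7.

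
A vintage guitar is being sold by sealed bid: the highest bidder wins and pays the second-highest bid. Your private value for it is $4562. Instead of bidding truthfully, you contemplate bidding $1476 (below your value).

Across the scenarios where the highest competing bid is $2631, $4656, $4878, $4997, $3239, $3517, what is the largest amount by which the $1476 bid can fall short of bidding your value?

$2631: truthful gives $1931, deviation gives $0 → loss $1931.
$4656: same outcome either way → loss $0.
$4878: same outcome either way → loss $0.
$4997: same outcome either way → loss $0.
$3239: truthful gives $1323, deviation gives $0 → loss $1323.
$3517: truthful gives $1045, deviation gives $0 → loss $1045.
Maximum loss: $1931.

$1931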